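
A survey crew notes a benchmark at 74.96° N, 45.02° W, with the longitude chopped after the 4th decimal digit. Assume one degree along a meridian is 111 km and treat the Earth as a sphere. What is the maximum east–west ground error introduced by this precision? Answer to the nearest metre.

3 metres

Truncating at 4 decimal places can drop up to a full unit in the last place, so the longitude may be off by as much as 0.0001°.
Parallels shrink by cos φ, so at 74.96° a degree of longitude is 111000 × 0.2595 ≈ 28803.8 m.
East–west error: 0.0001° × 28803.8 m/° ≈ 2.88038 m.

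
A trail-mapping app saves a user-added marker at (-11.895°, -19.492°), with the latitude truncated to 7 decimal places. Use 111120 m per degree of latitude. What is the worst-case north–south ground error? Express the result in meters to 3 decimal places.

0.011 meters

Truncating at 7 decimal places can drop up to a full unit in the last place, so the latitude may be off by as much as 1e-07°.
So the N–S error is at most 1e-07 × 111120 = 0.011112 m.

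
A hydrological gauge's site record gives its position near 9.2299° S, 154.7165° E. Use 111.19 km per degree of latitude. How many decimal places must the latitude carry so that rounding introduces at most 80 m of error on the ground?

3 decimal places

One degree of latitude covers 111190 m.
Rounding to N decimal places gives at most 0.5 × 10⁻ᴺ degrees of error, i.e. 0.5 × 10⁻ᴺ × 111190 m.
Setting 55595 × 10⁻ᴺ ≤ 80 gives 10ᴺ ≥ 694.9, i.e. N ≥ 2.84.
At 2 places the error can reach 556 m, but 3 places keeps it to 55.6 m.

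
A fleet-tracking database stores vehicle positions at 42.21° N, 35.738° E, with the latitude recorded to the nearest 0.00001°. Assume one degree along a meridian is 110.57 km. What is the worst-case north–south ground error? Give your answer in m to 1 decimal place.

0.6 m

Rounding to 5 decimal places leaves the latitude within ±5e-06° of the true value.
So the N–S error is at most 5e-06 × 110570 = 0.55285 m.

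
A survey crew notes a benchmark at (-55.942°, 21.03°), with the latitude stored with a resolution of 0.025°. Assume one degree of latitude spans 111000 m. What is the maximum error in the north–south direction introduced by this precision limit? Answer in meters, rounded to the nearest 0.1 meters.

1387.5 meters

With a 0.025° grid the true value lies within half a step, ±0.025°/2 = ±0.0125°, of the stored one.
Along the meridian that is 0.0125° × 111000 m/° = 1387.5 m.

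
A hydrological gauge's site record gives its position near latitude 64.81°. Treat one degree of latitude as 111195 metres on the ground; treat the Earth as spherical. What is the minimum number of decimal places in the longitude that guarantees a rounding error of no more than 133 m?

At 64.81° one degree of longitude covers 111195 × cos 64.81° ≈ 111195 × 0.4256 ≈ 47327 m.
With N decimal places the half-ulp bound is 0.5·10⁻ᴺ°, or 0.5·10⁻ᴺ × 47327 m on the ground.
Setting 23663.5 × 10⁻ᴺ ≤ 133 gives 10ᴺ ≥ 177.9, i.e. N ≥ 2.25.
At 2 places the error can reach 237 m, but 3 places keeps it to 23.7 m.

3 decimal places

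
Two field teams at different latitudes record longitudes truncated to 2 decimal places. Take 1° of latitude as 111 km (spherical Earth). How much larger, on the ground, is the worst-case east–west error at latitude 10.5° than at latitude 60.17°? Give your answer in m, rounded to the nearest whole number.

Truncating at 2 decimal places can drop up to a full unit in the last place, so the longitude may be off by as much as 0.01°.
At 10.5°: 0.01° × 111000 × cos 10.5° = 0.01 × 111000 × 0.9833 ≈ 1091.4 m.
At 60.17°: 0.01° × 111000 × cos 60.17° = 0.01 × 111000 × 0.4974 ≈ 552.15 m.
Difference: 1091.4 − 552.15 = 539.27 m.

539 m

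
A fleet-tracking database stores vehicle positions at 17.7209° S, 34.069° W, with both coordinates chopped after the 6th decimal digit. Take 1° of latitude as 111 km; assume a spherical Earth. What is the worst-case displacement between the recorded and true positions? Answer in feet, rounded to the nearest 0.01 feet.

Truncating at 6 decimal places can drop up to a full unit in the last place, so each coordinate may be off by as much as 1e-06°.
North–south component: 1e-06° × 111000 = 0.111 m.
E–W at 17.7209°: 1e-06° × 111000 × cos 17.7209° = 1e-06 × 111000 × 0.9526 ≈ 0.105733 m.
Worst case both components are at the extreme and orthogonal: √(0.111² + 0.105733²) ≈ 0.153299 m.
Converting: 0.153299 m × 3.2808 ft/m ≈ 0.50295 ft.

0.50 feet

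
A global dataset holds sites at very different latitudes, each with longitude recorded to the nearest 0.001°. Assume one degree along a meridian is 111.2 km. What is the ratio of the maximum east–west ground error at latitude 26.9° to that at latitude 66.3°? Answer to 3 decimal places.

2.219

Rounding to 3 decimal places leaves the longitude within ±0.0005° of the true value.
Error at 26.9° = 0.0005° × 111200 × cos 26.9° ≈ 55.6 × 0.8918 = 49.584 m.
At 66.3°: 0.0005° × 111200 × cos 66.3° = 0.0005 × 111200 × 0.4019 ≈ 22.348 m.
The ratio reduces to cos 26.9° / cos 66.3° = 0.8918/0.4019 ≈ 2.2187.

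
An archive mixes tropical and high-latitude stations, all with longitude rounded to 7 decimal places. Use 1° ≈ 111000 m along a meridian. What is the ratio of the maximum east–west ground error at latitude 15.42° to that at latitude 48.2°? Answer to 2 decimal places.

Rounding to 7 decimal places leaves the longitude within ±5e-08° of the true value.
Error at 15.42° = 5e-08° × 111000 × cos 15.42° ≈ 0.00555 × 0.9640 = 0.0053502 m.
Error at 48.2° = 5e-08° × 111000 × cos 48.2° ≈ 0.00555 × 0.6665 = 0.0036993 m.
The ratio reduces to cos 15.42° / cos 48.2° = 0.9640/0.6665 ≈ 1.4463.

1.45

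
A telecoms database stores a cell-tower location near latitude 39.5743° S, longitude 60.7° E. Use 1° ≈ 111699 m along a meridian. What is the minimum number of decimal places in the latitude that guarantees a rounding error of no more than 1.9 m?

5 decimal places

One degree of latitude covers 111699 m.
Rounding to N decimal places gives at most 0.5 × 10⁻ᴺ degrees of error, i.e. 0.5 × 10⁻ᴺ × 111699 m.
Need 0.5 × 111699 × 10⁻ᴺ ≤ 1.9 → 10⁻ᴺ ≤ 3.402e-05, so N ≥ 4.47.
At 4 places the error can reach 5.58 m, but 5 places keeps it to 0.558 m.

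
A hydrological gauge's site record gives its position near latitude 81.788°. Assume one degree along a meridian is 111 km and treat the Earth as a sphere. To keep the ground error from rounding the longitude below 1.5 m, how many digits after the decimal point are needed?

At 81.788° one degree of longitude covers 111000 × cos 81.788° ≈ 111000 × 0.1428 ≈ 15854.8 m.
N decimal places → at most half a unit in the last place, 0.5 × 10⁻ᴺ° = 15854.8/2 × 10⁻ᴺ m.
Need 0.5 × 15854.8 × 10⁻ᴺ ≤ 1.5 → 10⁻ᴺ ≤ 1.892e-04, so N ≥ 3.72.
N = 3 would give 7.93 m (too coarse); N = 4 gives 0.793 m ≤ 1.5 m.

4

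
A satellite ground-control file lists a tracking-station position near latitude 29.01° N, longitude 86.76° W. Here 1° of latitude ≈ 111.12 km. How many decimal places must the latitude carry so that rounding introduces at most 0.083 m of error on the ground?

One degree of latitude covers 111120 m.
With N decimal places the half-ulp bound is 0.5·10⁻ᴺ°, or 0.5·10⁻ᴺ × 111120 m on the ground.
Setting 55560 × 10⁻ᴺ ≤ 0.083 gives 10ᴺ ≥ 6.694e+05, i.e. N ≥ 5.83.
At 5 places the error can reach 0.556 m, but 6 places keeps it to 0.0556 m.

6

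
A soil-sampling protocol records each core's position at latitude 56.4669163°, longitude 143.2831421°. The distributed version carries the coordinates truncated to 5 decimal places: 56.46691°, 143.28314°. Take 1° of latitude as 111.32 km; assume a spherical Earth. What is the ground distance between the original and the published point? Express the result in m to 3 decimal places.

The latitude changed by +0.0000063° and the longitude by +0.0000021°.
N–S: 0.0000063° × 111320 m/° = 0.701316 m.
E–W at 56.4669°: 0.0000021° × 111320 × cos 56.4669° = 0.0000021 × 111320 × 0.5524 ≈ 0.12914 m.
Combined displacement = (0.701316² + 0.12914²)^½ ≈ 0.713107 m.

0.713 m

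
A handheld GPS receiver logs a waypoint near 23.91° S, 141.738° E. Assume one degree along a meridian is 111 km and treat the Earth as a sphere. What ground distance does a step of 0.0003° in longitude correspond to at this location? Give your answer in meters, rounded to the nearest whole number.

30 meters

At 23.91° a degree of longitude is 111000 × cos 23.91° ≈ 101474 m, so 0.0003° corresponds to 30.4423 m.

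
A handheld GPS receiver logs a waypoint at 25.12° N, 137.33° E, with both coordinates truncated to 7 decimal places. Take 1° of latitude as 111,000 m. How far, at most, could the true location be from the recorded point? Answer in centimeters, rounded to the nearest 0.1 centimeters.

Truncating at 7 decimal places can drop up to a full unit in the last place, so each coordinate may be off by as much as 1e-07°.
Latitude error → 1e-07 × 111000 = 0.0111 m along the meridian.
East–west component at 25.12°: 1e-07° × 111000 × cos 25.12° ≈ 1e-07 × 100502 ≈ 0.0100502 m.
Combining orthogonally: (0.0111² + 0.0100502²)^½ ≈ 0.0149738 m.
That is 0.0149738 m = 1.4974 cm.

1.5 centimeters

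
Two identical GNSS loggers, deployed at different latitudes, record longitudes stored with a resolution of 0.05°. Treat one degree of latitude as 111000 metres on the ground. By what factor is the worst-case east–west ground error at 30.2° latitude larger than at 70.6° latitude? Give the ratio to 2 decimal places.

2.60

With a 0.05° grid the true value lies within half a step, ±0.05°/2 = ±0.025°, of the stored one.
At 30.2°: 0.025° × 111000 × cos 30.2° = 0.025 × 111000 × 0.8643 ≈ 2398.4 m.
Error at 70.6° = 0.025° × 111000 × cos 70.6° ≈ 2775 × 0.3322 = 921.75 m.
The ratio reduces to cos 30.2° / cos 70.6° = 0.8643/0.3322 ≈ 2.6020.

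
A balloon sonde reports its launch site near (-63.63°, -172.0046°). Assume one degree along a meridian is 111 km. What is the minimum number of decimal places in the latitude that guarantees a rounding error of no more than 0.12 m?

One degree of latitude covers 111000 m.
N decimal places → at most half a unit in the last place, 0.5 × 10⁻ᴺ° = 111000/2 × 10⁻ᴺ m.
Setting 55500 × 10⁻ᴺ ≤ 0.12 gives 10ᴺ ≥ 4.625e+05, i.e. N ≥ 5.67.
N = 5 would give 0.555 m (too coarse); N = 6 gives 0.0555 m ≤ 0.12 m.

6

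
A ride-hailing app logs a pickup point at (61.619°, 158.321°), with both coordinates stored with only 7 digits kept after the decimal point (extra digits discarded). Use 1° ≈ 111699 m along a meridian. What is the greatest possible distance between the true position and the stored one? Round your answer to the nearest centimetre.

Truncating at 7 decimal places can drop up to a full unit in the last place, so each coordinate may be off by as much as 1e-07°.
Latitude error → 1e-07 × 111699 = 0.0111699 m along the meridian.
East–west component at 61.619°: 1e-07° × 111699 × cos 61.619° ≈ 1e-07 × 53094.2 ≈ 0.00530942 m.
Worst case both components are at the extreme and orthogonal: √(0.0111699² + 0.00530942²) ≈ 0.0123676 m.
That is 0.0123676 m = 1.2368 cm.

1 centimetres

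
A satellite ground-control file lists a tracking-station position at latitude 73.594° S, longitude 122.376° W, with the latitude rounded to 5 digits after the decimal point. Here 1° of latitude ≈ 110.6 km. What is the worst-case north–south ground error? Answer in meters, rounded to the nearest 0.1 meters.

0.6 meters

Rounding to 5 decimal places leaves the latitude within ±5e-06° of the true value.
So the N–S error is at most 5e-06 × 110600 = 0.553 m.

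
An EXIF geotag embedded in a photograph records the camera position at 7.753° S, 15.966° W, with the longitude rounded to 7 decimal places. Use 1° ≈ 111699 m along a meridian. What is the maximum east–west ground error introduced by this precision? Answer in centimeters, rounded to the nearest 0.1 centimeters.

Rounding to 7 decimal places leaves the longitude within ±5e-08° of the true value.
Parallels shrink by cos φ, so at 7.753° a degree of longitude is 111699 × 0.9909 ≈ 110678 m.
East–west error: 5e-08° × 110678 m/° ≈ 0.0055339 m.
That is 0.0055339 m = 0.55339 cm.

0.6 centimeters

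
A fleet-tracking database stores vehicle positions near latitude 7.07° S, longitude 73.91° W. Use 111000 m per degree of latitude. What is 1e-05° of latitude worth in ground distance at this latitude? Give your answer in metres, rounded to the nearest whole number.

1 metres

1e-05° × 111000 m/° = 1.11 m.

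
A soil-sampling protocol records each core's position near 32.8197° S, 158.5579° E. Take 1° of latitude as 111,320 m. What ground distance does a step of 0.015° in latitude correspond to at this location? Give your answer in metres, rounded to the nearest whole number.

Along a meridian 0.015° is 0.015 × 111320 = 1669.8 m.

1670 metres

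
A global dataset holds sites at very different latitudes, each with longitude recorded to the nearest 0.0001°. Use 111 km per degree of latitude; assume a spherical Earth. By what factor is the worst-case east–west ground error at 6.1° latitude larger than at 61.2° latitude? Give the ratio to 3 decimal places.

2.064

Rounding to 4 decimal places leaves the longitude within ±5e-05° of the true value.
Error at 6.1° = 5e-05° × 111000 × cos 6.1° ≈ 5.55 × 0.9943 = 5.5186 m.
At 61.2°: 5e-05° × 111000 × cos 61.2° = 5e-05 × 111000 × 0.4818 ≈ 2.6737 m.
Ratio: 5.5186 / 2.6737 = cos 6.1° / cos 61.2° ≈ 2.0640.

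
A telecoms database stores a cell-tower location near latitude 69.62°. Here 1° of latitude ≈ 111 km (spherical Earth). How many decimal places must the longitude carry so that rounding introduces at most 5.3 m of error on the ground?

At 69.62° one degree of longitude covers 111000 × cos 69.62° ≈ 111000 × 0.3482 ≈ 38655.2 m.
N decimal places → at most half a unit in the last place, 0.5 × 10⁻ᴺ° = 38655.2/2 × 10⁻ᴺ m.
Need 0.5 × 38655.2 × 10⁻ᴺ ≤ 5.3 → 10⁻ᴺ ≤ 2.742e-04, so N ≥ 3.56.
At 3 places the error can reach 19.3 m, but 4 places keeps it to 1.93 m.

4 decimal places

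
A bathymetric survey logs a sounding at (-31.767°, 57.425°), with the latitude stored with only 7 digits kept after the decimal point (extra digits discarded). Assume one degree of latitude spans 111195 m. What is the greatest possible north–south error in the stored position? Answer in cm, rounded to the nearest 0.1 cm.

Truncating at 7 decimal places can drop up to a full unit in the last place, so the latitude may be off by as much as 1e-07°.
Along the meridian that is 1e-07° × 111195 m/° = 0.0111195 m.
That is 0.0111195 m = 1.1119 cm.

1.1 cm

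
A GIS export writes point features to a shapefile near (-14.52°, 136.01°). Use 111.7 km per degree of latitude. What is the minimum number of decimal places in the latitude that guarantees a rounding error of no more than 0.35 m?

6 decimal places

One degree of latitude covers 111700 m.
With N decimal places the half-ulp bound is 0.5·10⁻ᴺ°, or 0.5·10⁻ᴺ × 111700 m on the ground.
Setting 55850 × 10⁻ᴺ ≤ 0.35 gives 10ᴺ ≥ 1.596e+05, i.e. N ≥ 5.20.
At 5 places the error can reach 0.558 m, but 6 places keeps it to 0.0558 m.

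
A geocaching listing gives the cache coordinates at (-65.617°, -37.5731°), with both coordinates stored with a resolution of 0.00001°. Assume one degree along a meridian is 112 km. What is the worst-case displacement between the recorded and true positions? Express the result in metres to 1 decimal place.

With a 0.00001° grid the true value lies within half a step, ±0.00001°/2 = ±5e-06°, of the stored one.
North–south component: 5e-06° × 112000 = 0.56 m.
Longitude error → 5e-06 × 112000 × cos 65.617° = 5e-06 × 112000 × 0.4128 ≈ 0.231187 m.
The two errors are perpendicular, so the maximum displacement is √(0.56² + 0.231187²) ≈ 0.605844 m.

0.6 metres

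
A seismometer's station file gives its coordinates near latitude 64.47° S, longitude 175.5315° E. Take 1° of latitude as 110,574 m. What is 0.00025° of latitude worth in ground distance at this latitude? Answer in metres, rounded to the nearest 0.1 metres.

27.6 metres

0.00025° × 110574 m/° = 27.6435 m.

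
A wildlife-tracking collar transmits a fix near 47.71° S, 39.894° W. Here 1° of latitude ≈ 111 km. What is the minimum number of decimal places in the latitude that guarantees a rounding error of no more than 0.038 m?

7

One degree of latitude covers 111000 m.
N decimal places → at most half a unit in the last place, 0.5 × 10⁻ᴺ° = 111000/2 × 10⁻ᴺ m.
Setting 55500 × 10⁻ᴺ ≤ 0.038 gives 10ᴺ ≥ 1.461e+06, i.e. N ≥ 6.16.
N = 6 would give 0.0555 m (too coarse); N = 7 gives 0.00555 m ≤ 0.038 m.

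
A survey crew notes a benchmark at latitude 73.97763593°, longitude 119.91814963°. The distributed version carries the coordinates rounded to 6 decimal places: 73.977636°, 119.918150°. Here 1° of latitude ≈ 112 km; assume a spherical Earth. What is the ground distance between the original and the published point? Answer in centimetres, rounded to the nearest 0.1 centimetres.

1.4 centimetres

The latitude changed by -0.00000007° and the longitude by -0.00000037°.
N–S: -0.00000007° × 112000 m/° = -0.00784 m.
East–west at this latitude: -0.00000037° × 112000 × cos 73.9776° ≈ -0.00000037 × 30913.4 = -0.011438 m.
Distance: √(0.00784² + 0.011438²) ≈ 0.013867 m.
That is 0.013867 m = 1.3867 cm.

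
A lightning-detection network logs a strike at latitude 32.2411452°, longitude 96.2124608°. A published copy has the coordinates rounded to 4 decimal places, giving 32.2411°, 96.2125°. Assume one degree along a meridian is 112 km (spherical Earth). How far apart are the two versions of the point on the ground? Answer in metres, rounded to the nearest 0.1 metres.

6.3 metres

The latitude changed by +0.0000452° and the longitude by -0.0000392°.
North–south shift: 0.0000452 × 112000 = 5.0624 m.
East–west at this latitude: -0.0000392° × 112000 × cos 32.2411° ≈ -0.0000392 × 94730.8 = -3.71345 m.
Distance: √(5.0624² + 3.71345²) ≈ 6.27834 m.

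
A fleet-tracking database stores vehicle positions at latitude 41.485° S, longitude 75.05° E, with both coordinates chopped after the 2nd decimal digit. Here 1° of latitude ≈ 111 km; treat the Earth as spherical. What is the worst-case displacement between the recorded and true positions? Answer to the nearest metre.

1387 metres

Truncating at 2 decimal places can drop up to a full unit in the last place, so each coordinate may be off by as much as 0.01°.
North–south component: 0.01° × 111000 = 1110 m.
Longitude error → 0.01 × 111000 × cos 41.485° = 0.01 × 111000 × 0.7491 ≈ 831.533 m.
The two errors are perpendicular, so the maximum displacement is √(1110² + 831.533²) ≈ 1386.92 m.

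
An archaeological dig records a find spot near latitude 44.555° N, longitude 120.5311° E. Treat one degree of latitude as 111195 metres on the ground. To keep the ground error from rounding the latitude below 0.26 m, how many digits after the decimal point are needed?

One degree of latitude covers 111195 m.
N decimal places → at most half a unit in the last place, 0.5 × 10⁻ᴺ° = 111195/2 × 10⁻ᴺ m.
Need 0.5 × 111195 × 10⁻ᴺ ≤ 0.26 → 10⁻ᴺ ≤ 4.676e-06, so N ≥ 5.33.
At 5 places the error can reach 0.556 m, but 6 places keeps it to 0.0556 m.

6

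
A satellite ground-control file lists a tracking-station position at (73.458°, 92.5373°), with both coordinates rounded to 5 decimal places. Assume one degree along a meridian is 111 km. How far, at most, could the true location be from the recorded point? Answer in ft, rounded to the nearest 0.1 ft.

1.9 ft

Rounding to 5 decimal places leaves each coordinate within ±5e-06° of the true value.
N–S: 5e-06° × 111000 m/° = 0.555 m.
East–west component at 73.458°: 5e-06° × 111000 × cos 73.458° ≈ 5e-06 × 31603.7 ≈ 0.158019 m.
Combining orthogonally: (0.555² + 0.158019²)^½ ≈ 0.577057 m.
In feet: 0.577057 m ÷ 0.3048 ≈ 1.8932 ft.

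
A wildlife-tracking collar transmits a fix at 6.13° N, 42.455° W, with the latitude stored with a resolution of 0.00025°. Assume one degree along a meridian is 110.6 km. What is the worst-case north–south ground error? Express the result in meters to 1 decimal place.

With a 0.00025° grid the true value lies within half a step, ±0.00025°/2 = ±0.000125°, of the stored one.
Along the meridian that is 0.000125° × 110600 m/° = 13.825 m.

13.8 meters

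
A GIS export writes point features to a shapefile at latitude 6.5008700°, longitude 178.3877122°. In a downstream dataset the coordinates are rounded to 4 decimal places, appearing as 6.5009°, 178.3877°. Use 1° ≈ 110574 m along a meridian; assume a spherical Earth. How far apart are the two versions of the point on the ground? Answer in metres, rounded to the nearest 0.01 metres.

3.58 metres

The latitude changed by -0.0000300° and the longitude by +0.0000122°.
North–south shift: -0.0000300 × 110574 = -3.31722 m.
E–W at 6.5009°: 0.0000122° × 110574 × cos 6.5009° = 0.0000122 × 110574 × 0.9936 ≈ 1.34033 m.
Hypotenuse of the two orthogonal shifts: √(3.31722² + 1.34033²) = 3.57777 m.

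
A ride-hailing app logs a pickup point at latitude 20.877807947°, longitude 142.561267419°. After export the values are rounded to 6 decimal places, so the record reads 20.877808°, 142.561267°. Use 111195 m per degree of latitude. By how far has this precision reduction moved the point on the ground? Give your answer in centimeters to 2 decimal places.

Δlat = 20.877807947 − 20.877808 = -0.000000053°; Δlon = 142.561267419 − 142.561267 = +0.000000419°.
N–S: -0.000000053° × 111195 m/° = -0.00589334 m.
East–west at this latitude: 0.000000419° × 111195 × cos 20.8778° ≈ 0.000000419 × 103894 = 0.0435317 m.
Combined displacement = (0.00589334² + 0.0435317²)^½ ≈ 0.0439288 m.
That is 0.0439288 m = 4.3929 cm.

4.39 centimeters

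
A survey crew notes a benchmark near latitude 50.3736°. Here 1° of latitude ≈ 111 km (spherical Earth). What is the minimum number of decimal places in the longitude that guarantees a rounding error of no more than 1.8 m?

At 50.3736° one degree of longitude covers 111000 × cos 50.3736° ≈ 111000 × 0.6378 ≈ 70793.5 m.
N decimal places → at most half a unit in the last place, 0.5 × 10⁻ᴺ° = 70793.5/2 × 10⁻ᴺ m.
Need 0.5 × 70793.5 × 10⁻ᴺ ≤ 1.8 → 10⁻ᴺ ≤ 5.085e-05, so N ≥ 4.29.
N = 4 would give 3.54 m (too coarse); N = 5 gives 0.354 m ≤ 1.8 m.

5 decimal places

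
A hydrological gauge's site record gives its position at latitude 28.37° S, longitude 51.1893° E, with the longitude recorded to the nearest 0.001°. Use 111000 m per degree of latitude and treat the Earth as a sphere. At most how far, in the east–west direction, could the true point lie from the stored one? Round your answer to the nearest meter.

49 meters

Rounding to 3 decimal places leaves the longitude within ±0.0005° of the true value.
At latitude 28.37° a degree of longitude spans 111000 m × cos 28.37° = 111000 × 0.8799 ≈ 97668.6 m.
So at most 0.0005° × 97668.6 ≈ 48.8343 m east–west.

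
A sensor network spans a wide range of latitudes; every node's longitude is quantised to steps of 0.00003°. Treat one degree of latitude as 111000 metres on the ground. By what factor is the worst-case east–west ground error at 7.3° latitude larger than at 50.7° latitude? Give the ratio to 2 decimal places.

1.57

With a 0.00003° grid the true value lies within half a step, ±0.00003°/2 = ±1.5e-05°, of the stored one.
Error at 7.3° = 1.5e-05° × 111000 × cos 7.3° ≈ 1.665 × 0.9919 = 1.6515 m.
At 50.7°: 1.5e-05° × 111000 × cos 50.7° = 1.5e-05 × 111000 × 0.6334 ≈ 1.0546 m.
The ratio reduces to cos 7.3° / cos 50.7° = 0.9919/0.6334 ≈ 1.5660.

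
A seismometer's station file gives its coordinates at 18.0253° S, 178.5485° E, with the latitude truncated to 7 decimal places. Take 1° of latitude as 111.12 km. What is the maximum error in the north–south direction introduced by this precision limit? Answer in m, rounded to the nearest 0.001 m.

0.011 m

Truncating at 7 decimal places can drop up to a full unit in the last place, so the latitude may be off by as much as 1e-07°.
So the N–S error is at most 1e-07 × 111120 = 0.011112 m.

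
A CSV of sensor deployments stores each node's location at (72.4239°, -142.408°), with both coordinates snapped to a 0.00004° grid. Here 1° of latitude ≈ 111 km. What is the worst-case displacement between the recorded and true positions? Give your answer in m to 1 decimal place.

2.3 m

With a 0.00004° grid the true value lies within half a step, ±0.00004°/2 = ±2e-05°, of the stored one.
N–S: 2e-05° × 111000 m/° = 2.22 m.
East–west component at 72.4239°: 2e-05° × 111000 × cos 72.4239° ≈ 2e-05 × 33518.9 ≈ 0.670378 m.
Combining orthogonally: (2.22² + 0.670378²)^½ ≈ 2.31901 m.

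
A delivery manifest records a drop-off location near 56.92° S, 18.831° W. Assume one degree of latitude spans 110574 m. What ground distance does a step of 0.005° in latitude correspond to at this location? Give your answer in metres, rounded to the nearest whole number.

0.005° × 110574 m/° = 552.87 m.

553 metres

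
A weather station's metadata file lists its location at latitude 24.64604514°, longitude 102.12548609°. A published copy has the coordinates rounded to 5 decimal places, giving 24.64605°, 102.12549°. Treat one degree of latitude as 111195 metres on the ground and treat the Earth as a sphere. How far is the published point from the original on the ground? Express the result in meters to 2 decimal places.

0.67 meters

Δlat = 24.64604514 − 24.64605 = -0.00000486°; Δlon = 102.12548609 − 102.12549 = -0.00000391°.
N–S: -0.00000486° × 111195 m/° = -0.540408 m.
E–W at 24.646°: -0.00000391° × 111195 × cos 24.646° = -0.00000391 × 111195 × 0.9089 ≈ -0.395165 m.
Hypotenuse of the two orthogonal shifts: √(0.540408² + 0.395165²) = 0.669474 m.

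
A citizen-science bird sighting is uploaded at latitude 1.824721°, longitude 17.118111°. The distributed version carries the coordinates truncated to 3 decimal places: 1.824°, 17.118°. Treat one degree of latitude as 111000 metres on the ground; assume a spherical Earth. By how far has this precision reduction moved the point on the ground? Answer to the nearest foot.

266 feet

The latitude changed by +0.000721° and the longitude by +0.000111°.
N–S: 0.000721° × 111000 m/° = 80.031 m.
E–W at 1.824°: 0.000111° × 111000 × cos 1.824° = 0.000111 × 111000 × 0.9995 ≈ 12.3148 m.
Hypotenuse of the two orthogonal shifts: √(80.031² + 12.3148²) = 80.9729 m.
In feet: 80.9729 m ÷ 0.3048 ≈ 265.66 ft.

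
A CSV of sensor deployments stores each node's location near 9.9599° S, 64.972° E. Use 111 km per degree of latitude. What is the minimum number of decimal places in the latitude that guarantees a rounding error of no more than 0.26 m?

6

One degree of latitude covers 111000 m.
N decimal places → at most half a unit in the last place, 0.5 × 10⁻ᴺ° = 111000/2 × 10⁻ᴺ m.
Setting 55500 × 10⁻ᴺ ≤ 0.26 gives 10ᴺ ≥ 2.135e+05, i.e. N ≥ 5.33.
So 6 decimal places suffice (0.0555 m); 5 would allow up to 0.555 m.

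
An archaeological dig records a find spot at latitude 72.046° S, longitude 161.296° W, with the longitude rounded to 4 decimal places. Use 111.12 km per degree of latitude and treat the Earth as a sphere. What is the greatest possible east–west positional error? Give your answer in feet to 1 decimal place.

5.6 feet

Rounding to 4 decimal places leaves the longitude within ±5e-05° of the true value.
At latitude 72.046° a degree of longitude spans 111120 m × cos 72.046° = 111120 × 0.3083 ≈ 34253.1 m.
Maximum E–W displacement: 5e-05 × 34253.1 = 1.71266 m.
Converting: 1.71266 m × 3.2808 ft/m ≈ 5.6189 ft.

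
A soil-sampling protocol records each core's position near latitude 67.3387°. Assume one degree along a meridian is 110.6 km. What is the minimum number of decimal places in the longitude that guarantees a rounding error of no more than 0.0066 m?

7 decimal places

At 67.3387° one degree of longitude covers 110600 × cos 67.3387° ≈ 110600 × 0.3853 ≈ 42612.3 m.
Rounding to N decimal places gives at most 0.5 × 10⁻ᴺ degrees of error, i.e. 0.5 × 10⁻ᴺ × 42612.3 m.
Setting 21306.1 × 10⁻ᴺ ≤ 0.0066 gives 10ᴺ ≥ 3.228e+06, i.e. N ≥ 6.51.
At 6 places the error can reach 0.0213 m, but 7 places keeps it to 0.00213 m.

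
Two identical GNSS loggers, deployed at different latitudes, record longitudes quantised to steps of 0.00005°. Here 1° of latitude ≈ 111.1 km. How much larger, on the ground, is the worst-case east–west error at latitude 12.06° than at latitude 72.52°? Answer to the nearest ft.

With a 0.00005° grid the true value lies within half a step, ±0.00005°/2 = ±2.5e-05°, of the stored one.
Error at 12.06° = 2.5e-05° × 111100 × cos 12.06° ≈ 2.7775 × 0.9779 = 2.7162 m.
Error at 72.52° = 2.5e-05° × 111100 × cos 72.52° ≈ 2.7775 × 0.3004 = 0.83429 m.
So the lower-latitude error exceeds the higher by 2.7162 − 0.83429 = 1.8819 m.
In feet: 1.88191 m ÷ 0.3048 ≈ 6.1743 ft.

6 ft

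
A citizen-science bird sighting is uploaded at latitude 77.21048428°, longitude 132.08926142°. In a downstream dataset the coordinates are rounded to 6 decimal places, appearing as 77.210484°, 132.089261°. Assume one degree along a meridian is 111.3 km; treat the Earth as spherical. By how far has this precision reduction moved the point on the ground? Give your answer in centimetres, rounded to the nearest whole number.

The latitude changed by +0.00000028° and the longitude by +0.00000042°.
North–south shift: 0.00000028 × 111300 = 0.031164 m.
E–W at 77.2105°: 0.00000042° × 111300 × cos 77.2105° = 0.00000042 × 111300 × 0.2214 ≈ 0.0103482 m.
Combined displacement = (0.031164² + 0.0103482²)^½ ≈ 0.0328372 m.
That is 0.0328372 m = 3.2837 cm.

3 centimetres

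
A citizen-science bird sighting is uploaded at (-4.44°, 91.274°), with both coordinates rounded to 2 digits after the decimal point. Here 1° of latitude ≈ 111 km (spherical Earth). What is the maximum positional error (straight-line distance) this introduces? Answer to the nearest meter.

Rounding to 2 decimal places leaves each coordinate within ±0.005° of the true value.
North–south component: 0.005° × 111000 = 555 m.
East–west component at 4.44°: 0.005° × 111000 × cos 4.44° ≈ 0.005 × 110667 ≈ 553.334 m.
Worst case both components are at the extreme and orthogonal: √(555² + 553.334²) ≈ 783.712 m.

784 meters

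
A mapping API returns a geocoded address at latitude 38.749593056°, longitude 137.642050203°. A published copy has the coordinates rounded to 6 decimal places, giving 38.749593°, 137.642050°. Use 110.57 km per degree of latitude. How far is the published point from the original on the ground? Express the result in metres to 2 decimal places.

The latitude changed by +0.000000056° and the longitude by +0.000000203°.
North–south shift: 0.000000056 × 110570 = 0.00619192 m.
E–W at 38.7496°: 0.000000203° × 110570 × cos 38.7496° = 0.000000203 × 110570 × 0.7799 ≈ 0.0175052 m.
Hypotenuse of the two orthogonal shifts: √(0.00619192² + 0.0175052²) = 0.018568 m.

0.02 metres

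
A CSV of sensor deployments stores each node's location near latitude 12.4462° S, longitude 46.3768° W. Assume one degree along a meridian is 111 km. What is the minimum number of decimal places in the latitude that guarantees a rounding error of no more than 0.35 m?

One degree of latitude covers 111000 m.
With N decimal places the half-ulp bound is 0.5·10⁻ᴺ°, or 0.5·10⁻ᴺ × 111000 m on the ground.
Setting 55500 × 10⁻ᴺ ≤ 0.35 gives 10ᴺ ≥ 1.586e+05, i.e. N ≥ 5.20.
At 5 places the error can reach 0.555 m, but 6 places keeps it to 0.0555 m.

6 decimal places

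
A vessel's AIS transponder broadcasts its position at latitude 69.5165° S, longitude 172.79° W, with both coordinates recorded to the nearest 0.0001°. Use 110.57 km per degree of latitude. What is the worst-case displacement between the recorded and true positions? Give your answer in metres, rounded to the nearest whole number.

6 metres

Rounding to 4 decimal places leaves each coordinate within ±5e-05° of the true value.
North–south component: 5e-05° × 110570 = 5.5285 m.
Longitude error → 5e-05 × 110570 × cos 69.5165° = 5e-05 × 110570 × 0.3499 ≈ 1.93463 m.
Worst case both components are at the extreme and orthogonal: √(5.5285² + 1.93463²) ≈ 5.85723 m.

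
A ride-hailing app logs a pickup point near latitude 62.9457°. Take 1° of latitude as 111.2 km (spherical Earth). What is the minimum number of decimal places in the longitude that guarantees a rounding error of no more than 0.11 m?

At 62.9457° one degree of longitude covers 111200 × cos 62.9457° ≈ 111200 × 0.4548 ≈ 50577.6 m.
With N decimal places the half-ulp bound is 0.5·10⁻ᴺ°, or 0.5·10⁻ᴺ × 50577.6 m on the ground.
Need 0.5 × 50577.6 × 10⁻ᴺ ≤ 0.11 → 10⁻ᴺ ≤ 4.350e-06, so N ≥ 5.36.
At 5 places the error can reach 0.253 m, but 6 places keeps it to 0.0253 m.

6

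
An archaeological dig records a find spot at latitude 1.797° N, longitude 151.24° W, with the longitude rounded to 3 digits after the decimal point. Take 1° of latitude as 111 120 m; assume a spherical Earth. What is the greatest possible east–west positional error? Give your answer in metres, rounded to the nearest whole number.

Rounding to 3 decimal places leaves the longitude within ±0.0005° of the true value.
One degree of longitude at 1.797° is 111120 × cos 1.797° ≈ 111120 × 0.9995 = 111065 m.
East–west error: 0.0005° × 111065 m/° ≈ 55.5327 m.

56 metres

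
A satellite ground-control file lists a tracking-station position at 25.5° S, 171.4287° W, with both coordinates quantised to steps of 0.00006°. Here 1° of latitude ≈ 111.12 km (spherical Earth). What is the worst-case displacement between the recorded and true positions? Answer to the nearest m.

With a 0.00006° grid the true value lies within half a step, ±0.00006°/2 = ±3e-05°, of the stored one.
N–S: 3e-05° × 111120 m/° = 3.3336 m.
Longitude error → 3e-05 × 111120 × cos 25.5° = 3e-05 × 111120 × 0.9026 ≈ 3.00886 m.
Worst case both components are at the extreme and orthogonal: √(3.3336² + 3.00886²) ≈ 4.49067 m.

4 m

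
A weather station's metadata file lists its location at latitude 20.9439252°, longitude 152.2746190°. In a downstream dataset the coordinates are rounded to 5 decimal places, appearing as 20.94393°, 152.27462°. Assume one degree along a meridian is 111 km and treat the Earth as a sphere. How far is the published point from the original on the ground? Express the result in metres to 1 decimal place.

0.5 metres

The latitude changed by -0.0000048° and the longitude by -0.0000010°.
N–S: -0.0000048° × 111000 m/° = -0.5328 m.
East–west at this latitude: -0.0000010° × 111000 × cos 20.9439° ≈ -0.0000010 × 103666 = -0.103666 m.
Hypotenuse of the two orthogonal shifts: √(0.5328² + 0.103666²) = 0.542791 m.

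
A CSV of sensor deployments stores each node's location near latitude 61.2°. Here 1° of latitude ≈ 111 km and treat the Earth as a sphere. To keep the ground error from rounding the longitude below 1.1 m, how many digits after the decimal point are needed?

5

At 61.2° one degree of longitude covers 111000 × cos 61.2° ≈ 111000 × 0.4818 ≈ 53474.7 m.
With N decimal places the half-ulp bound is 0.5·10⁻ᴺ°, or 0.5·10⁻ᴺ × 53474.7 m on the ground.
Setting 26737.3 × 10⁻ᴺ ≤ 1.1 gives 10ᴺ ≥ 2.431e+04, i.e. N ≥ 4.39.
At 4 places the error can reach 2.67 m, but 5 places keeps it to 0.267 m.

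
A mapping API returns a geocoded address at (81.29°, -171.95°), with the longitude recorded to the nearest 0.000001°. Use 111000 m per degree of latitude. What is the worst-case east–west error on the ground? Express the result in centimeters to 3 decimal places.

0.840 centimeters

Rounding to 6 decimal places leaves the longitude within ±5e-07° of the true value.
One degree of longitude at 81.29° is 111000 × cos 81.29° ≈ 111000 × 0.1514 = 16809.1 m.
East–west error: 5e-07° × 16809.1 m/° ≈ 0.00840455 m.
That is 0.00840455 m = 0.84046 cm.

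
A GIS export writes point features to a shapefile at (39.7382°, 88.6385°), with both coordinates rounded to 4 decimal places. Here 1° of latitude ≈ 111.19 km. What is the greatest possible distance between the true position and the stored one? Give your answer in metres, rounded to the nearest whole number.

Rounding to 4 decimal places leaves each coordinate within ±5e-05° of the true value.
North–south component: 5e-05° × 111190 = 5.5595 m.
Longitude error → 5e-05 × 111190 × cos 39.7382° = 5e-05 × 111190 × 0.7690 ≈ 4.27511 m.
Combining orthogonally: (5.5595² + 4.27511²)^½ ≈ 7.01317 m.

7 metres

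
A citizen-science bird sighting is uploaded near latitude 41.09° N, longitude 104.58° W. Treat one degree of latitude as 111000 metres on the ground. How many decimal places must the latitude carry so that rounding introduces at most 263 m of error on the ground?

One degree of latitude covers 111000 m.
With N decimal places the half-ulp bound is 0.5·10⁻ᴺ°, or 0.5·10⁻ᴺ × 111000 m on the ground.
Need 0.5 × 111000 × 10⁻ᴺ ≤ 263 → 10⁻ᴺ ≤ 4.739e-03, so N ≥ 2.32.
So 3 decimal places suffice (55.5 m); 2 would allow up to 555 m.

3 decimal places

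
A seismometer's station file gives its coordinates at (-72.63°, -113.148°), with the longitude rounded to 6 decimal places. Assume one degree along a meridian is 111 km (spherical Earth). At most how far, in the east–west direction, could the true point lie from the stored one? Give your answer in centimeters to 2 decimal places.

Rounding to 6 decimal places leaves the longitude within ±5e-07° of the true value.
Parallels shrink by cos φ, so at 72.63° a degree of longitude is 111000 × 0.2985 ≈ 33138.1 m.
Maximum E–W displacement: 5e-07 × 33138.1 = 0.016569 m.
That is 0.016569 m = 1.6569 cm.

1.66 centimeters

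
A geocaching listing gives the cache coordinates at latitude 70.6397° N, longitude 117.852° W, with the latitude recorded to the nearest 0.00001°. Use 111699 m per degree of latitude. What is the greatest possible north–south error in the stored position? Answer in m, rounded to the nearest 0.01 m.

Rounding to 5 decimal places leaves the latitude within ±5e-06° of the true value.
North–south distance: 5e-06° × 111699 m/° = 0.558495 m.

0.56 m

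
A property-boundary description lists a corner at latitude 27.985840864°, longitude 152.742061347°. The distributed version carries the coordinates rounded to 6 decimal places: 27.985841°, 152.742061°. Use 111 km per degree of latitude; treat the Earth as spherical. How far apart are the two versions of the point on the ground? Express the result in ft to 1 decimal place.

0.1 ft

Δlat = 27.985840864 − 27.985841 = -0.000000136°; Δlon = 152.742061347 − 152.742061 = +0.000000347°.
North–south shift: -0.000000136 × 111000 = -0.015096 m.
E–W at 27.9858°: 0.000000347° × 111000 × cos 27.9858° = 0.000000347 × 111000 × 0.8831 ≈ 0.034013 m.
Distance: √(0.015096² + 0.034013²) ≈ 0.0372125 m.
In feet: 0.0372125 m ÷ 0.3048 ≈ 0.12209 ft.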